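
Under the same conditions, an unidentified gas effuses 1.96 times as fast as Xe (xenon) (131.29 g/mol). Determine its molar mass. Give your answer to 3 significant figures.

Since effusion rate ∝ 1/√M, rate_X/rate_Xe = √(M_Xe/M_X).
1.96 = √(131.29/M_X)
M_X = 131.29 / 1.96² = 131.29 / 3.842 = 34.2 g/mol

34.2 g/mol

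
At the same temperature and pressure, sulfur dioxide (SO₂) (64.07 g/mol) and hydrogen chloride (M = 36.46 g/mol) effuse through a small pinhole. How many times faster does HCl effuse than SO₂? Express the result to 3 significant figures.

1.33

Since effusion rate ∝ 1/√M, rate_HCl/rate_SO₂ = √(M_SO₂/M_HCl) = √(64.07/36.46) = √1.757 = 1.33.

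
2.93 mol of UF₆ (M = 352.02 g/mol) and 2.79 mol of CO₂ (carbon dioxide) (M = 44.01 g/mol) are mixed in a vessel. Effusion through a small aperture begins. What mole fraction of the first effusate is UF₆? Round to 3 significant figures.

0.271

Rate_i ∝ x_i/√M_i (Graham's law weighted by mole fraction), so the effusate composition follows n_i/√M_i.
x_UF₆(eff) = (n_UF₆/√M_UF₆) / (n_UF₆/√M_UF₆ + n_CO₂/√M_CO₂)
= (2.93/√352.02) / (2.93/√352.02 + 2.79/√44.01) = 0.1562/(0.1562 + 0.4206) = 0.271.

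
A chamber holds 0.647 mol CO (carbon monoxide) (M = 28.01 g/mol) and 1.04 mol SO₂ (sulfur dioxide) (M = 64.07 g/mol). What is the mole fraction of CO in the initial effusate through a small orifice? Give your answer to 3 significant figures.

Each component's effusion rate ∝ (its partial pressure)·(1/√M) ∝ n_i/√M_i.
So x_CO in the escaping gas = (n_CO/√M_CO) / Σ(n_i/√M_i)
= (0.647/√28.01) / (0.647/√28.01 + 1.04/√64.07) = 0.1222/(0.1222 + 0.1299) = 0.485.

0.485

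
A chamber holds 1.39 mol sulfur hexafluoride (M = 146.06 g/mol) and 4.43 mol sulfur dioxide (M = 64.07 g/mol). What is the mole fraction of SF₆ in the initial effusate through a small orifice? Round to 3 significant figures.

The effusion rate of species i is ∝ p_i/√M_i ∝ n_i/√M_i.
Mole fraction of SF₆ in the effusate = (n_SF₆/√M_SF₆) / (n_SF₆/√M_SF₆ + n_SO₂/√M_SO₂)
= (1.39/√146.06) / (1.39/√146.06 + 4.43/√64.07) = 0.1150/(0.1150 + 0.5534) = 0.172.

0.172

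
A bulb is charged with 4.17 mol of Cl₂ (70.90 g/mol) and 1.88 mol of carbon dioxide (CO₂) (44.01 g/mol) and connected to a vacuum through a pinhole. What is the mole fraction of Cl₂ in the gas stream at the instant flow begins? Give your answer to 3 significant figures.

0.636

Each component's effusion rate ∝ (its partial pressure)·(1/√M) ∝ n_i/√M_i.
x_Cl₂(eff) = (n_Cl₂/√M_Cl₂) / (n_Cl₂/√M_Cl₂ + n_CO₂/√M_CO₂)
= (4.17/√70.90) / (4.17/√70.90 + 1.88/√44.01) = 0.4952/(0.4952 + 0.2834) = 0.636.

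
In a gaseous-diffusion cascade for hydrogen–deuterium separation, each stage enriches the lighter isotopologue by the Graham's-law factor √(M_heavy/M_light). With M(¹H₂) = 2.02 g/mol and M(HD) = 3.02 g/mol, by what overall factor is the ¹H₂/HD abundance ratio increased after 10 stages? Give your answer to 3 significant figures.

7.47

Each stage multiplies the ratio by α = √(3.02/2.02), so after 10 stages the overall factor is α^10 = (3.02/2.02)^(10/2).
= 1.49505^5 = 7.47.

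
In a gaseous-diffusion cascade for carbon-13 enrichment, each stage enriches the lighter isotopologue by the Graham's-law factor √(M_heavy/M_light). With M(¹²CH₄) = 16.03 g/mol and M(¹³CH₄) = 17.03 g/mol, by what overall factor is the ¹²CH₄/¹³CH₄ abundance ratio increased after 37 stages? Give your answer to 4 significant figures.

3.063

Overall factor = α^37 with α = √(17.03/16.03), i.e. (17.03/16.03)^(37/2).
= 1.06238^(37/2) = 3.063.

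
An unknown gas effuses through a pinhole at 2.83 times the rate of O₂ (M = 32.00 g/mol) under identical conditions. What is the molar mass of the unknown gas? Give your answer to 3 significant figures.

4.00 g/mol

Using Graham's law: rate_X/rate_O₂ = √(M_O₂/M_X).
2.83 = √(32.00/M_X)
M_X = 32.00 / 2.83² = 32.00 / 8.009 = 4.00 g/mol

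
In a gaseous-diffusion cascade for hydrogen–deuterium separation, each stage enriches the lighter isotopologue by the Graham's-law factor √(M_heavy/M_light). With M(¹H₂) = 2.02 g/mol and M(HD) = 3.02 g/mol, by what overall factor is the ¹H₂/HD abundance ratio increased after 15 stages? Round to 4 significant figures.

20.41

Overall factor = α^15 with α = √(3.02/2.02), i.e. (3.02/2.02)^(15/2).
= 1.49505^(15/2) = 20.41.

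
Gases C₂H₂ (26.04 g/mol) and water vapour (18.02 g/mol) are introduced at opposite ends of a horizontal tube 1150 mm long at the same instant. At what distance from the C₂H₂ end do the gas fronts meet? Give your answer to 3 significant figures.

The fronts meet when d_C₂H₂ + d_H₂O = L with d_C₂H₂/d_H₂O = √(M_H₂O/M_C₂H₂) (Graham's law). Here √(M_H₂O/M_C₂H₂) = √(18.02/26.04) = 0.8319.
With d_C₂H₂ + d_H₂O = 1150 mm, d_H₂O = 1150/(1 + 0.8319) = 627.8 mm.
d_C₂H₂ = 1150 − 627.8 = 522 mm.

522 mm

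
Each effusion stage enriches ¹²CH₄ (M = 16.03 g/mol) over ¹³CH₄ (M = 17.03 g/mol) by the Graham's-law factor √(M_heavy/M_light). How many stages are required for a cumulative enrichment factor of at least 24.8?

107

With α = √(17.03/16.03) per stage, ln α = ½ ln(1.06238) = 0.03026.
Need α^N ≥ 24.8 ⇒ N ≥ ln(24.8) / ln α = 3.211 / 0.03026 = 106.12.
Minimum whole number of stages: N = 107.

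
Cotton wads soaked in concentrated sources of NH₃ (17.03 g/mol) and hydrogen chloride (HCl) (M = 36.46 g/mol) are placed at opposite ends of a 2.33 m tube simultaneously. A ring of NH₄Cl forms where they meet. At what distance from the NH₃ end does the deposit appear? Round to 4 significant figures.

Graham's law gives d_NH₃/d_HCl = rate_NH₃/rate_HCl = √(M_HCl/M_NH₃) = √(36.46/17.03) = 1.463.
With d_NH₃ + d_HCl = 2.33 m, d_HCl = 2.33/(1 + 1.463) = 0.9459 m.
d_NH₃ = 2.33 − 0.9459 = 1.384 m.

1.384 m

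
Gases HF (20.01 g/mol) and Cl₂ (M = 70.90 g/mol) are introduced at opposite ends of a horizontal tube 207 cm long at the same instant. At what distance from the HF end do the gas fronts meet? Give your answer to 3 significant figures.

135 cm

Distances travelled in equal time are proportional to diffusion rates, so d_HF/d_Cl₂ = √(M_Cl₂/M_HF) = √(70.90/20.01) = 1.882.
With d_HF + d_Cl₂ = 207 cm, d_Cl₂ = 207/(1 + 1.882) = 71.82 cm.
d_HF = 207 − 71.82 = 135 cm.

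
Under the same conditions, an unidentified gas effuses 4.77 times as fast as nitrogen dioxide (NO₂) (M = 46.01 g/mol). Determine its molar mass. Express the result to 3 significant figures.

2.02 g/mol

By Graham's law, rate_X/rate_NO₂ = √(M_NO₂/M_X).
4.77 = √(46.01/M_X)
M_X = 46.01 / 4.77² = 46.01 / 22.75 = 2.02 g/mol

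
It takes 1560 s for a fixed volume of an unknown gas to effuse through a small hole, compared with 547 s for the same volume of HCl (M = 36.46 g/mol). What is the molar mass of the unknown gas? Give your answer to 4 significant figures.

Using Graham's law: t_X/t_HCl = √(M_X/M_HCl).
1560/547 = 2.852 = √(M_X/36.46)
M_X = 36.46 × 2.852² = 36.46 × 8.133 = 296.5 g/mol

296.5 g/mol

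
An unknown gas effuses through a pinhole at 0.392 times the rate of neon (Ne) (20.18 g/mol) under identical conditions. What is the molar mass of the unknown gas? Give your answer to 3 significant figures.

Using Graham's law: rate_X/rate_Ne = √(M_Ne/M_X).
0.392 = √(20.18/M_X)
M_X = 20.18 / 0.392² = 20.18 / 0.1537 = 131 g/mol

131 g/mol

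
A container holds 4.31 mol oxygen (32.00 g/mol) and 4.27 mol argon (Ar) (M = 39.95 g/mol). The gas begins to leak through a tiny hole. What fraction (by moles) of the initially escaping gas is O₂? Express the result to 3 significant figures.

0.530

The effusion rate of species i is ∝ p_i/√M_i ∝ n_i/√M_i.
x_O₂(eff) = (n_O₂/√M_O₂) / (n_O₂/√M_O₂ + n_Ar/√M_Ar)
= (4.31/√32.00) / (4.31/√32.00 + 4.27/√39.95) = 0.7619/(0.7619 + 0.6756) = 0.530.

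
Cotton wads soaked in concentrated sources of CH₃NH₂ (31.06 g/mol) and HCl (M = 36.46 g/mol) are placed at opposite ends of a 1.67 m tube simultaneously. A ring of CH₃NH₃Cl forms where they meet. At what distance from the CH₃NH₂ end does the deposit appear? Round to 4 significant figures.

0.8684 m

The fronts meet when d_CH₃NH₂ + d_HCl = L with d_CH₃NH₂/d_HCl = √(M_HCl/M_CH₃NH₂) (Graham's law). Here √(M_HCl/M_CH₃NH₂) = √(36.46/31.06) = 1.083.
With d_CH₃NH₂ + d_HCl = 1.67 m, d_HCl = 1.67/(1 + 1.083) = 0.8016 m.
d_CH₃NH₂ = 1.67 − 0.8016 = 0.8684 m.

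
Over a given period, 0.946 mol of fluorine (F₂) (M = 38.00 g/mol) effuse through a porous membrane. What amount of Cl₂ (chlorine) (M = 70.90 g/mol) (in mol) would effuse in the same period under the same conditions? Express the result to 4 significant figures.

0.6926 mol

From Graham's law, rate_Cl₂/rate_F₂ = √(M_F₂/M_Cl₂) = √(38.00/70.90) = √0.5360 = 0.7321.
So the amount for Cl₂ is 0.946 × 0.7321 = 0.6926 mol.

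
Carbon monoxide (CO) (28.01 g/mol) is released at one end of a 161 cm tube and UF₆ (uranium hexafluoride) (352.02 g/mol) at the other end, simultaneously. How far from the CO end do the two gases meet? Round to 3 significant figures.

126 cm

Graham's law gives d_CO/d_UF₆ = rate_CO/rate_UF₆ = √(M_UF₆/M_CO) = √(352.02/28.01) = 3.545.
With d_CO + d_UF₆ = 161 cm, d_UF₆ = 161/(1 + 3.545) = 35.42 cm.
d_CO = 161 − 35.42 = 126 cm.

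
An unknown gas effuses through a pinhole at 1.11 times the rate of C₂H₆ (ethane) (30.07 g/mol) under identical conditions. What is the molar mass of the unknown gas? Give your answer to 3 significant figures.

24.4 g/mol

By Graham's law, rate_X/rate_C₂H₆ = √(M_C₂H₆/M_X).
1.11 = √(30.07/M_X)
M_X = 30.07 / 1.11² = 30.07 / 1.232 = 24.4 g/mol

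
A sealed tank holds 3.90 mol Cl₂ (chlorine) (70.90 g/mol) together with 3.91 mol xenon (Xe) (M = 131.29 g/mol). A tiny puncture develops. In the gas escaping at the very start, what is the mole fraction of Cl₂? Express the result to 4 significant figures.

0.5758

Rate_i ∝ x_i/√M_i (Graham's law weighted by mole fraction), so the effusate composition follows n_i/√M_i.
Mole fraction of Cl₂ in the effusate = (n_Cl₂/√M_Cl₂) / (n_Cl₂/√M_Cl₂ + n_Xe/√M_Xe)
= (3.90/√70.90) / (3.90/√70.90 + 3.91/√131.29) = 0.4632/(0.4632 + 0.3412) = 0.5758.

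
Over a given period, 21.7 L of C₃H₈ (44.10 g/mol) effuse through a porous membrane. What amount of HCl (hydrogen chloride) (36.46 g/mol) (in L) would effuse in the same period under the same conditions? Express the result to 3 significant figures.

23.9 L

Graham's law gives rate_HCl/rate_C₃H₈ = √(M_C₃H₈/M_HCl) = √(44.10/36.46) = √1.210 = 1.100.
So the volume for HCl is 21.7 × 1.100 = 23.9 L.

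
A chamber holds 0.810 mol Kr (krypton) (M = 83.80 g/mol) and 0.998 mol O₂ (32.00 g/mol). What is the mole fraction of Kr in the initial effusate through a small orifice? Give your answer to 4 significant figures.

0.3340

Rate_i ∝ x_i/√M_i (Graham's law weighted by mole fraction), so the effusate composition follows n_i/√M_i.
Mole fraction of Kr in the effusate = (n_Kr/√M_Kr) / (n_Kr/√M_Kr + n_O₂/√M_O₂)
= (0.810/√83.80) / (0.810/√83.80 + 0.998/√32.00) = 0.08848/(0.08848 + 0.1764) = 0.3340.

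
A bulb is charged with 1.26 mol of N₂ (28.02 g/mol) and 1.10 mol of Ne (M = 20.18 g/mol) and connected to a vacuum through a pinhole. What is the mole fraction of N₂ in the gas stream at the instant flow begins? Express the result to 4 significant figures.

The effusion rate of species i is ∝ p_i/√M_i ∝ n_i/√M_i.
x_N₂(eff) = (n_N₂/√M_N₂) / (n_N₂/√M_N₂ + n_Ne/√M_Ne)
= (1.26/√28.02) / (1.26/√28.02 + 1.10/√20.18) = 0.2380/(0.2380 + 0.2449) = 0.4929.

0.4929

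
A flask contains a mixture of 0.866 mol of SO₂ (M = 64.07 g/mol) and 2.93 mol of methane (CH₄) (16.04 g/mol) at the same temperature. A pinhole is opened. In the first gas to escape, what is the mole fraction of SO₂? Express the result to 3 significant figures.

The effusion rate of species i is ∝ p_i/√M_i ∝ n_i/√M_i.
x_SO₂(eff) = (n_SO₂/√M_SO₂) / (n_SO₂/√M_SO₂ + n_CH₄/√M_CH₄)
= (0.866/√64.07) / (0.866/√64.07 + 2.93/√16.04) = 0.1082/(0.1082 + 0.7316) = 0.129.

0.129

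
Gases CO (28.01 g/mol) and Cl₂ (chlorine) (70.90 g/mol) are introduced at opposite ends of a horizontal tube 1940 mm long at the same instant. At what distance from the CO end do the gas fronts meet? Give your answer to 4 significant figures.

1191 mm

Graham's law gives d_CO/d_Cl₂ = rate_CO/rate_Cl₂ = √(M_Cl₂/M_CO) = √(70.90/28.01) = 1.591.
With d_CO + d_Cl₂ = 1940 mm, d_Cl₂ = 1940/(1 + 1.591) = 748.7 mm.
d_CO = 1940 − 748.7 = 1191 mm.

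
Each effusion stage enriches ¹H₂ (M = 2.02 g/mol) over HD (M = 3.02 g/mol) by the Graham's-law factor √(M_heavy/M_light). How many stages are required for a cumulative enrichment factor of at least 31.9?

Single-stage factor α = √(3.02/2.02), so ln α = ½ ln(1.49505) = 0.2011.
Need α^N ≥ 31.9 ⇒ N ≥ ln(31.9) / ln α = 3.463 / 0.2011 = 17.22.
Rounding up, N = 18 stages.

18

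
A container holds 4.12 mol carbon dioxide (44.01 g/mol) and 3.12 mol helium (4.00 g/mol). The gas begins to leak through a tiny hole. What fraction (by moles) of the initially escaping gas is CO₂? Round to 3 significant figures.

Each component's effusion rate ∝ (its partial pressure)·(1/√M) ∝ n_i/√M_i.
Mole fraction of CO₂ in the effusate = (n_CO₂/√M_CO₂) / (n_CO₂/√M_CO₂ + n_He/√M_He)
= (4.12/√44.01) / (4.12/√44.01 + 3.12/√4.00) = 0.6210/(0.6210 + 1.560) = 0.285.

0.285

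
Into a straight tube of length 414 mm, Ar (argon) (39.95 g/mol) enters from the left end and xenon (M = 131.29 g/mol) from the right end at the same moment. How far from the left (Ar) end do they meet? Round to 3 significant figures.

Distances travelled in equal time are proportional to diffusion rates, so d_Ar/d_Xe = √(M_Xe/M_Ar) = √(131.29/39.95) = 1.813.
With d_Ar + d_Xe = 414 mm, d_Xe = 414/(1 + 1.813) = 147.2 mm.
d_Ar = 414 − 147.2 = 267 mm.

267 mm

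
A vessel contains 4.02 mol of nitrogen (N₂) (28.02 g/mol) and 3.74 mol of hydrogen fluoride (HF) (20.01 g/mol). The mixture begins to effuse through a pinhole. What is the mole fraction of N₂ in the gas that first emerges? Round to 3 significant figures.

0.476

Rate_i ∝ x_i/√M_i (Graham's law weighted by mole fraction), so the effusate composition follows n_i/√M_i.
So x_N₂ in the escaping gas = (n_N₂/√M_N₂) / Σ(n_i/√M_i)
= (4.02/√28.02) / (4.02/√28.02 + 3.74/√20.01) = 0.7594/(0.7594 + 0.8361) = 0.476.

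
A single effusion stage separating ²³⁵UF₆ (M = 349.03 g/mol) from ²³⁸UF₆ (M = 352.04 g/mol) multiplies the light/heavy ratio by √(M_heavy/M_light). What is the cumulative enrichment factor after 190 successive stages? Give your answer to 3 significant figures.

2.26

Each stage multiplies the ratio by α = √(352.04/349.03), so after 190 stages the overall factor is α^190 = (352.04/349.03)^(190/2).
= 1.00862^95 = 2.26.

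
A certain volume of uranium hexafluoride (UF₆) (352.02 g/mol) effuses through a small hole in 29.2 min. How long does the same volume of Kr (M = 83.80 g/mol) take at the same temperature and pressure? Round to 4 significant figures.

Since effusion rate ∝ 1/√M, t_Kr/t_UF₆ = √(M_Kr/M_UF₆) = √(83.80/352.02) = √0.2381 = 0.4879.
So the time for Kr is 29.2 × 0.4879 = 14.25 min.

14.25 min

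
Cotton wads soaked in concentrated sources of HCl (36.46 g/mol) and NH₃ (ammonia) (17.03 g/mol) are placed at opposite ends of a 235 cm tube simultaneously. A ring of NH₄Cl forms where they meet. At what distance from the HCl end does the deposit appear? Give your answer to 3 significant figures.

Distances travelled in equal time are proportional to diffusion rates, so d_HCl/d_NH₃ = √(M_NH₃/M_HCl) = √(17.03/36.46) = 0.6834.
With d_HCl + d_NH₃ = 235 cm, d_NH₃ = 235/(1 + 0.6834) = 139.6 cm.
d_HCl = 235 − 139.6 = 95.4 cm.

95.4 cm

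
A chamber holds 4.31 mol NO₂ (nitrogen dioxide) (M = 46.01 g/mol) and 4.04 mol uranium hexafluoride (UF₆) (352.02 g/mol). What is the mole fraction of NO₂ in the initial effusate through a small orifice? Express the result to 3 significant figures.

0.747

Effusion rate of each component ∝ n_i/√M_i (partial pressure × 1/√M).
x_NO₂(eff) = (n_NO₂/√M_NO₂) / (n_NO₂/√M_NO₂ + n_UF₆/√M_UF₆)
= (4.31/√46.01) / (4.31/√46.01 + 4.04/√352.02) = 0.6354/(0.6354 + 0.2153) = 0.747.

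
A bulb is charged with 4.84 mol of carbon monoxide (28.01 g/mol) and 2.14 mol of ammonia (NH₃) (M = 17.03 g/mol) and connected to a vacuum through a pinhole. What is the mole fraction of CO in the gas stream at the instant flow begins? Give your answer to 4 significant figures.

Rate_i ∝ x_i/√M_i (Graham's law weighted by mole fraction), so the effusate composition follows n_i/√M_i.
So x_CO in the escaping gas = (n_CO/√M_CO) / Σ(n_i/√M_i)
= (4.84/√28.01) / (4.84/√28.01 + 2.14/√17.03) = 0.9145/(0.9145 + 0.5186) = 0.6381.

0.6381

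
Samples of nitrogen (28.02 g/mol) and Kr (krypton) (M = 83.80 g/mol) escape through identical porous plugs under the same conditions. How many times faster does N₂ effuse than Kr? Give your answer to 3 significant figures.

1.73

Since effusion rate ∝ 1/√M, rate_N₂/rate_Kr = √(M_Kr/M_N₂) = √(83.80/28.02) = √2.991 = 1.73.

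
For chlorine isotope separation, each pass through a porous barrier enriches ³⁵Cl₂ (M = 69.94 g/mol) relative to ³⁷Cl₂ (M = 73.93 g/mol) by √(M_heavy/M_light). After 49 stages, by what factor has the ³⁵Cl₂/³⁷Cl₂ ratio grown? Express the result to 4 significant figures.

Overall factor = α^49 with α = √(73.93/69.94), i.e. (73.93/69.94)^(49/2).
= 1.05705^(49/2) = 3.893.

3.893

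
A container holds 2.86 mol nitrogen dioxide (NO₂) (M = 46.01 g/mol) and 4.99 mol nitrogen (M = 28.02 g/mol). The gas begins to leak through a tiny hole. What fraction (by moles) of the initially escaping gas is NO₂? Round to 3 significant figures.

0.309

Each component's effusion rate ∝ (its partial pressure)·(1/√M) ∝ n_i/√M_i.
Mole fraction of NO₂ in the effusate = (n_NO₂/√M_NO₂) / (n_NO₂/√M_NO₂ + n_N₂/√M_N₂)
= (2.86/√46.01) / (2.86/√46.01 + 4.99/√28.02) = 0.4216/(0.4216 + 0.9427) = 0.309.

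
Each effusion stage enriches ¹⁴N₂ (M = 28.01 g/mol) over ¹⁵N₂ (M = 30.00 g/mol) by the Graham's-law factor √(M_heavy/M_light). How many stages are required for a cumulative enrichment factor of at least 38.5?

Single-stage factor α = √(30.00/28.01), so ln α = ½ ln(1.07105) = 0.03432.
Need α^N ≥ 38.5 ⇒ N ≥ ln(38.5) / ln α = 3.651 / 0.03432 = 106.38.
So at least 107 stages are needed.

107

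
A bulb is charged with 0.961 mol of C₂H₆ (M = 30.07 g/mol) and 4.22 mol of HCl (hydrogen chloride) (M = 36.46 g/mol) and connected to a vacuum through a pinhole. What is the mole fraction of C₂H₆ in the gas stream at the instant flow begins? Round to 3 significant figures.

The effusion rate of species i is ∝ p_i/√M_i ∝ n_i/√M_i.
So x_C₂H₆ in the escaping gas = (n_C₂H₆/√M_C₂H₆) / Σ(n_i/√M_i)
= (0.961/√30.07) / (0.961/√30.07 + 4.22/√36.46) = 0.1752/(0.1752 + 0.6989) = 0.200.

0.200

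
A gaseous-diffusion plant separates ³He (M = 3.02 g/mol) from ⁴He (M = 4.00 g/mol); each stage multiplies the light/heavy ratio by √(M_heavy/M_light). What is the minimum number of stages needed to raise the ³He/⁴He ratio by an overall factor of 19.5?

Single-stage factor α = √(4.00/3.02), so ln α = ½ ln(1.32450) = 0.1405.
Need α^N ≥ 19.5 ⇒ N ≥ ln(19.5) / ln α = 2.970 / 0.1405 = 21.14.
So at least 22 stages are needed.

22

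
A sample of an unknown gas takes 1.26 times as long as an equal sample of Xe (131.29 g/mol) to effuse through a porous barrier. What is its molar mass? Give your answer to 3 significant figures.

From Graham's law, t_X/t_Xe = √(M_X/M_Xe).
1.26 = √(M_X/131.29)
M_X = 131.29 × 1.26² = 131.29 × 1.588 = 208 g/mol

208 g/mol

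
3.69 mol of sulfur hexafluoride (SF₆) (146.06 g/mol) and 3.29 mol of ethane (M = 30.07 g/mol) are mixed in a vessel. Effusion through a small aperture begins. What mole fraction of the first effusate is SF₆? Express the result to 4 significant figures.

Rate_i ∝ x_i/√M_i (Graham's law weighted by mole fraction), so the effusate composition follows n_i/√M_i.
Mole fraction of SF₆ in the effusate = (n_SF₆/√M_SF₆) / (n_SF₆/√M_SF₆ + n_C₂H₆/√M_C₂H₆)
= (3.69/√146.06) / (3.69/√146.06 + 3.29/√30.07) = 0.3053/(0.3053 + 0.6000) = 0.3373.

0.3373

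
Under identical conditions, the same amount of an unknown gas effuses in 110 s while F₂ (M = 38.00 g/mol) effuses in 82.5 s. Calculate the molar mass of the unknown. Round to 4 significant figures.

Since effusion rate ∝ 1/√M, t_X/t_F₂ = √(M_X/M_F₂).
110/82.5 = 1.333 = √(M_X/38.00)
M_X = 38.00 × 1.333² = 38.00 × 1.778 = 67.56 g/mol

67.56 g/mol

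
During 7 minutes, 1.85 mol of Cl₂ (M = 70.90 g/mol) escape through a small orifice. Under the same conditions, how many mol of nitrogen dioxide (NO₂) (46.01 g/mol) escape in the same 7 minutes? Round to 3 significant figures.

2.30 mol

Graham's law gives rate_NO₂/rate_Cl₂ = √(M_Cl₂/M_NO₂) = √(70.90/46.01) = √1.541 = 1.241.
So the amount for NO₂ is 1.85 × 1.241 = 2.30 mol.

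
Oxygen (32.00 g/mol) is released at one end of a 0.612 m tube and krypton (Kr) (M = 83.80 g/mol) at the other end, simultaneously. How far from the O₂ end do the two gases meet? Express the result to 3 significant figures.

0.378 m

In equal time, each gas travels a distance ∝ its rate ∝ 1/√M, so d_O₂/d_Kr = √(M_Kr/M_O₂) = √(83.80/32.00) = 1.618.
With d_O₂ + d_Kr = 0.612 m, d_Kr = 0.612/(1 + 1.618) = 0.2337 m.
d_O₂ = 0.612 − 0.2337 = 0.378 m.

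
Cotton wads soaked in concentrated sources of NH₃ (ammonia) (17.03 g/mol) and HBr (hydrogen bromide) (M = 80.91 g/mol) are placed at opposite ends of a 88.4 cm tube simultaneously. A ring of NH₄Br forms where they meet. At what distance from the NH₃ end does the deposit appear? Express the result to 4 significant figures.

In equal time, each gas travels a distance ∝ its rate ∝ 1/√M, so d_NH₃/d_HBr = √(M_HBr/M_NH₃) = √(80.91/17.03) = 2.180.
With d_NH₃ + d_HBr = 88.4 cm, d_HBr = 88.4/(1 + 2.180) = 27.80 cm.
d_NH₃ = 88.4 − 27.80 = 60.60 cm.

60.60 cm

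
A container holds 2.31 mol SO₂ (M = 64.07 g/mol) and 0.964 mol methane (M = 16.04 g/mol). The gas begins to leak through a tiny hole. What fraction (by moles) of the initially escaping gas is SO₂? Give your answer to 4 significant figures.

The effusion rate of species i is ∝ p_i/√M_i ∝ n_i/√M_i.
So x_SO₂ in the escaping gas = (n_SO₂/√M_SO₂) / Σ(n_i/√M_i)
= (2.31/√64.07) / (2.31/√64.07 + 0.964/√16.04) = 0.2886/(0.2886 + 0.2407) = 0.5452.

0.5452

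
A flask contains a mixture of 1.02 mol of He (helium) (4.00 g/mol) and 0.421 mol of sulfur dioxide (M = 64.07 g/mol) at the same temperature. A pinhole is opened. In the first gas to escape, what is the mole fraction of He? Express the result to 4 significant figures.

Effusion rate of each component ∝ n_i/√M_i (partial pressure × 1/√M).
Mole fraction of He in the effusate = (n_He/√M_He) / (n_He/√M_He + n_SO₂/√M_SO₂)
= (1.02/√4.00) / (1.02/√4.00 + 0.421/√64.07) = 0.5100/(0.5100 + 0.05260) = 0.9065.

0.9065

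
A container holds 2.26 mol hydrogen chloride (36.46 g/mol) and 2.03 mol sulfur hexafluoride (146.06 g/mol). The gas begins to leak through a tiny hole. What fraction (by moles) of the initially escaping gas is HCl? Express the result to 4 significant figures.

Rate_i ∝ x_i/√M_i (Graham's law weighted by mole fraction), so the effusate composition follows n_i/√M_i.
x_HCl(eff) = (n_HCl/√M_HCl) / (n_HCl/√M_HCl + n_SF₆/√M_SF₆)
= (2.26/√36.46) / (2.26/√36.46 + 2.03/√146.06) = 0.3743/(0.3743 + 0.1680) = 0.6902.

0.6902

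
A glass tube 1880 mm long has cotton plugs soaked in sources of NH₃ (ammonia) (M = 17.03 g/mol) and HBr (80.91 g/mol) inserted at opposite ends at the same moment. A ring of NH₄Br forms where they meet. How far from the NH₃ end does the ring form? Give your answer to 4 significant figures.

1289 mm

Graham's law gives d_NH₃/d_HBr = rate_NH₃/rate_HBr = √(M_HBr/M_NH₃) = √(80.91/17.03) = 2.180.
With d_NH₃ + d_HBr = 1880 mm, d_HBr = 1880/(1 + 2.180) = 591.3 mm.
d_NH₃ = 1880 − 591.3 = 1289 mm.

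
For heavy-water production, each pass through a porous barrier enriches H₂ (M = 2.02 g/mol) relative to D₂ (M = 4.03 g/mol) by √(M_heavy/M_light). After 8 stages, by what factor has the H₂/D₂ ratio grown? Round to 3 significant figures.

15.8

After 8 stages the ratio has grown by (√(4.03/2.02))^8 = (4.03/2.02)^(8/2).
= 1.99505^4 = 15.8.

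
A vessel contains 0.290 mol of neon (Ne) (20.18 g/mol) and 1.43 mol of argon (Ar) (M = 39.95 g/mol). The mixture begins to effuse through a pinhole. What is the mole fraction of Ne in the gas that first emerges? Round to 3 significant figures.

Effusion rate of each component ∝ n_i/√M_i (partial pressure × 1/√M).
Mole fraction of Ne in the effusate = (n_Ne/√M_Ne) / (n_Ne/√M_Ne + n_Ar/√M_Ar)
= (0.290/√20.18) / (0.290/√20.18 + 1.43/√39.95) = 0.06456/(0.06456 + 0.2262) = 0.222.

0.222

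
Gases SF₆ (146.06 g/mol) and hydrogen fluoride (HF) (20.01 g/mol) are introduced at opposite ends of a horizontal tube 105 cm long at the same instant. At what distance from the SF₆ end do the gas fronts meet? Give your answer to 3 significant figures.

Graham's law gives d_SF₆/d_HF = rate_SF₆/rate_HF = √(M_HF/M_SF₆) = √(20.01/146.06) = 0.3701.
With d_SF₆ + d_HF = 105 cm, d_HF = 105/(1 + 0.3701) = 76.63 cm.
d_SF₆ = 105 − 76.63 = 28.4 cm.

28.4 cm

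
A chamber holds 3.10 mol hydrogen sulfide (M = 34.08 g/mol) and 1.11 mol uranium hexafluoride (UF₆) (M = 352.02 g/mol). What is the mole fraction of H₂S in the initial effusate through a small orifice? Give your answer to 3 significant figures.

Each component's effusion rate ∝ (its partial pressure)·(1/√M) ∝ n_i/√M_i.
Mole fraction of H₂S in the effusate = (n_H₂S/√M_H₂S) / (n_H₂S/√M_H₂S + n_UF₆/√M_UF₆)
= (3.10/√34.08) / (3.10/√34.08 + 1.11/√352.02) = 0.5310/(0.5310 + 0.05916) = 0.900.

0.900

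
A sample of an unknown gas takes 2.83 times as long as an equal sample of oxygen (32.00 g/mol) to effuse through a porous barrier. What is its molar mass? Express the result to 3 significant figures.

From Graham's law, t_X/t_O₂ = √(M_X/M_O₂).
2.83 = √(M_X/32.00)
M_X = 32.00 × 2.83² = 32.00 × 8.009 = 256 g/mol

256 g/mol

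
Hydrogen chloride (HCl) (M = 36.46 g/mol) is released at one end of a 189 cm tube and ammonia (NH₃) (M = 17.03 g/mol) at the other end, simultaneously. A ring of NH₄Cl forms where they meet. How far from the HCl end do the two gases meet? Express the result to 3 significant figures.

Graham's law gives d_HCl/d_NH₃ = rate_HCl/rate_NH₃ = √(M_NH₃/M_HCl) = √(17.03/36.46) = 0.6834.
With d_HCl + d_NH₃ = 189 cm, d_NH₃ = 189/(1 + 0.6834) = 112.3 cm.
d_HCl = 189 − 112.3 = 76.7 cm.

76.7 cm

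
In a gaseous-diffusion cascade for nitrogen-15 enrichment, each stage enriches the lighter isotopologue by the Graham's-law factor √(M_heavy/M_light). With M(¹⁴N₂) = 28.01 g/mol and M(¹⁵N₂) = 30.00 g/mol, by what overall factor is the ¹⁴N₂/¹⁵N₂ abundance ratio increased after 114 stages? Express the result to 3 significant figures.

50.0

After 114 stages the ratio has grown by (√(30.00/28.01))^114 = (30.00/28.01)^(114/2).
= 1.07105^57 = 50.0.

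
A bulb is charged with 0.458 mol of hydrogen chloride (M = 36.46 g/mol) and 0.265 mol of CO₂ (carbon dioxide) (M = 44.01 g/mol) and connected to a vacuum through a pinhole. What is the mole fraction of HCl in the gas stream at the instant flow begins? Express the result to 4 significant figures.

0.6550

Each component's effusion rate ∝ (its partial pressure)·(1/√M) ∝ n_i/√M_i.
x_HCl(eff) = (n_HCl/√M_HCl) / (n_HCl/√M_HCl + n_CO₂/√M_CO₂)
= (0.458/√36.46) / (0.458/√36.46 + 0.265/√44.01) = 0.07585/(0.07585 + 0.03995) = 0.6550.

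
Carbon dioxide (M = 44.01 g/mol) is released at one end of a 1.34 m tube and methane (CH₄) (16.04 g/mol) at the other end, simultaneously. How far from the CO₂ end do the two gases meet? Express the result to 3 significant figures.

The fronts meet when d_CO₂ + d_CH₄ = L with d_CO₂/d_CH₄ = √(M_CH₄/M_CO₂) (Graham's law). Here √(M_CH₄/M_CO₂) = √(16.04/44.01) = 0.6037.
With d_CO₂ + d_CH₄ = 1.34 m, d_CH₄ = 1.34/(1 + 0.6037) = 0.8356 m.
d_CO₂ = 1.34 − 0.8356 = 0.504 m.

0.504 m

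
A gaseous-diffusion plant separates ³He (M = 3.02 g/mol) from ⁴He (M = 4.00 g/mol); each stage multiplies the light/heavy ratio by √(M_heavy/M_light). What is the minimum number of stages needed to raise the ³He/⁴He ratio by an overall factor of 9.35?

16

Per stage α = (4.00/3.02)^(1/2) = 1.32450^0.5, giving ln α = 0.1405.
Need α^N ≥ 9.35 ⇒ N ≥ ln(9.35) / ln α = 2.235 / 0.1405 = 15.91.
Rounding up, N = 16 stages.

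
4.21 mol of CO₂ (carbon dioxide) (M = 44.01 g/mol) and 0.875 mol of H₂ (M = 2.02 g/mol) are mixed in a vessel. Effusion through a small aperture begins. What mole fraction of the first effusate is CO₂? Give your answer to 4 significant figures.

0.5076

Effusion rate of each component ∝ n_i/√M_i (partial pressure × 1/√M).
x_CO₂(eff) = (n_CO₂/√M_CO₂) / (n_CO₂/√M_CO₂ + n_H₂/√M_H₂)
= (4.21/√44.01) / (4.21/√44.01 + 0.875/√2.02) = 0.6346/(0.6346 + 0.6156) = 0.5076.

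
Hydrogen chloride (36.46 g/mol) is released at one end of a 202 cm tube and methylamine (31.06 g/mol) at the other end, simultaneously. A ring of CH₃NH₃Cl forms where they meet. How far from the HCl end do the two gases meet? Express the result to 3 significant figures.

Graham's law gives d_HCl/d_CH₃NH₂ = rate_HCl/rate_CH₃NH₂ = √(M_CH₃NH₂/M_HCl) = √(31.06/36.46) = 0.9230.
With d_HCl + d_CH₃NH₂ = 202 cm, d_CH₃NH₂ = 202/(1 + 0.9230) = 105.0 cm.
d_HCl = 202 − 105.0 = 97.0 cm.

97.0 cm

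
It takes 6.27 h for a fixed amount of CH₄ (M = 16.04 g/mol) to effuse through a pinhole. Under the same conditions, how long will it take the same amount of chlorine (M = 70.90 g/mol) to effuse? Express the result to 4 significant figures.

Since effusion rate ∝ 1/√M, t_Cl₂/t_CH₄ = √(M_Cl₂/M_CH₄) = √(70.90/16.04) = √4.420 = 2.102.
So the time for Cl₂ is 6.27 × 2.102 = 13.18 h.

13.18 h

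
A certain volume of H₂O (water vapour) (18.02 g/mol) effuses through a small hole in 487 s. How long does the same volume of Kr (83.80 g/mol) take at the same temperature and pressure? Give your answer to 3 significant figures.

Using Graham's law: t_Kr/t_H₂O = √(M_Kr/M_H₂O) = √(83.80/18.02) = √4.650 = 2.156.
So the time for Kr is 487 × 2.156 = 1050 s.

1050 s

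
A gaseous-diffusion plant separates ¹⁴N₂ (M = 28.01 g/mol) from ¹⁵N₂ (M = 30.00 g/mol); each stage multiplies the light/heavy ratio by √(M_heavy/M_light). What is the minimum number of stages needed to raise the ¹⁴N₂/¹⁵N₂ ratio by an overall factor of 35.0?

With α = √(30.00/28.01) per stage, ln α = ½ ln(1.07105) = 0.03432.
Need α^N ≥ 35.0 ⇒ N ≥ ln(35.0) / ln α = 3.555 / 0.03432 = 103.60.
So at least 104 stages are needed.

104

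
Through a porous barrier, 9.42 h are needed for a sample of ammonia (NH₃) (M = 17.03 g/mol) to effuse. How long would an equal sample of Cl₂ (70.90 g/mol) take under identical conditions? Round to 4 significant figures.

19.22 h

From Graham's law, t_Cl₂/t_NH₃ = √(M_Cl₂/M_NH₃) = √(70.90/17.03) = √4.163 = 2.040.
So the time for Cl₂ is 9.42 × 2.040 = 19.22 h.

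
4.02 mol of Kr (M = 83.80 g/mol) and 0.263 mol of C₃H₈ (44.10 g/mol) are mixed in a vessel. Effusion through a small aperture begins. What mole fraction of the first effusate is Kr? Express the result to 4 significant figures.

The effusion rate of species i is ∝ p_i/√M_i ∝ n_i/√M_i.
Mole fraction of Kr in the effusate = (n_Kr/√M_Kr) / (n_Kr/√M_Kr + n_C₃H₈/√M_C₃H₈)
= (4.02/√83.80) / (4.02/√83.80 + 0.263/√44.10) = 0.4391/(0.4391 + 0.03960) = 0.9173.

0.9173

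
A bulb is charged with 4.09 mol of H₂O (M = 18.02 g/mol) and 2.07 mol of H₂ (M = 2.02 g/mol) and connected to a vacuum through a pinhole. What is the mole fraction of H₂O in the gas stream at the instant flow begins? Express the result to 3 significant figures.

0.398

Rate_i ∝ x_i/√M_i (Graham's law weighted by mole fraction), so the effusate composition follows n_i/√M_i.
Mole fraction of H₂O in the effusate = (n_H₂O/√M_H₂O) / (n_H₂O/√M_H₂O + n_H₂/√M_H₂)
= (4.09/√18.02) / (4.09/√18.02 + 2.07/√2.02) = 0.9635/(0.9635 + 1.456) = 0.398.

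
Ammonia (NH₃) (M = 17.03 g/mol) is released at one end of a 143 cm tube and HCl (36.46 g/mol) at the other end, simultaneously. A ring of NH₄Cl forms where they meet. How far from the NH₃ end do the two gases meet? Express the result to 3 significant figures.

Distances travelled in equal time are proportional to diffusion rates, so d_NH₃/d_HCl = √(M_HCl/M_NH₃) = √(36.46/17.03) = 1.463.
With d_NH₃ + d_HCl = 143 cm, d_HCl = 143/(1 + 1.463) = 58.05 cm.
d_NH₃ = 143 − 58.05 = 84.9 cm.

84.9 cm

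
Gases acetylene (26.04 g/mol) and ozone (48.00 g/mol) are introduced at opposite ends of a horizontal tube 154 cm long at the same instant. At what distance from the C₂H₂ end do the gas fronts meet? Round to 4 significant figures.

Distances travelled in equal time are proportional to diffusion rates, so d_C₂H₂/d_O₃ = √(M_O₃/M_C₂H₂) = √(48.00/26.04) = 1.358.
With d_C₂H₂ + d_O₃ = 154 cm, d_O₃ = 154/(1 + 1.358) = 65.32 cm.
d_C₂H₂ = 154 − 65.32 = 88.68 cm.

88.68 cm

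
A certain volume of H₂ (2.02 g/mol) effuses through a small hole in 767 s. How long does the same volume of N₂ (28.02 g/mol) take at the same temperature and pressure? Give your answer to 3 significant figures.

2860 s

Since effusion rate ∝ 1/√M, t_N₂/t_H₂ = √(M_N₂/M_H₂) = √(28.02/2.02) = √13.87 = 3.724.
So the time for N₂ is 767 × 3.724 = 2860 s.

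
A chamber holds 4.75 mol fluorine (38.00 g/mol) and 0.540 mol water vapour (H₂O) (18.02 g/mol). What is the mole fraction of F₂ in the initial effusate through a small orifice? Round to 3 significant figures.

Effusion rate of each component ∝ n_i/√M_i (partial pressure × 1/√M).
So x_F₂ in the escaping gas = (n_F₂/√M_F₂) / Σ(n_i/√M_i)
= (4.75/√38.00) / (4.75/√38.00 + 0.540/√18.02) = 0.7706/(0.7706 + 0.1272) = 0.858.

0.858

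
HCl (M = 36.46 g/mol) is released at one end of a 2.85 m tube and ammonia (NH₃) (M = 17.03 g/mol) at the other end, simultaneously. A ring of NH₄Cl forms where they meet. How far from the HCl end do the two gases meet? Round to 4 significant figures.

1.157 m

The fronts meet when d_HCl + d_NH₃ = L with d_HCl/d_NH₃ = √(M_NH₃/M_HCl) (Graham's law). Here √(M_NH₃/M_HCl) = √(17.03/36.46) = 0.6834.
With d_HCl + d_NH₃ = 2.85 m, d_NH₃ = 2.85/(1 + 0.6834) = 1.693 m.
d_HCl = 2.85 − 1.693 = 1.157 m.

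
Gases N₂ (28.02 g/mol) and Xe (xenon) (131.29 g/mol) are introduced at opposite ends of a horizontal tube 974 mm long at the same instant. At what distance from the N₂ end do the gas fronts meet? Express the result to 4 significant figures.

Graham's law gives d_N₂/d_Xe = rate_N₂/rate_Xe = √(M_Xe/M_N₂) = √(131.29/28.02) = 2.165.
With d_N₂ + d_Xe = 974 mm, d_Xe = 974/(1 + 2.165) = 307.8 mm.
d_N₂ = 974 − 307.8 = 666.2 mm.

666.2 mm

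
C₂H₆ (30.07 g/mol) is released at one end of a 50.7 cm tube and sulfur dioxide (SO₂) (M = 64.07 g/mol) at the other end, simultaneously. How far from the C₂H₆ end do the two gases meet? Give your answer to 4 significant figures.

30.09 cm

The fronts meet when d_C₂H₆ + d_SO₂ = L with d_C₂H₆/d_SO₂ = √(M_SO₂/M_C₂H₆) (Graham's law). Here √(M_SO₂/M_C₂H₆) = √(64.07/30.07) = 1.460.
With d_C₂H₆ + d_SO₂ = 50.7 cm, d_SO₂ = 50.7/(1 + 1.460) = 20.61 cm.
d_C₂H₆ = 50.7 − 20.61 = 30.09 cm.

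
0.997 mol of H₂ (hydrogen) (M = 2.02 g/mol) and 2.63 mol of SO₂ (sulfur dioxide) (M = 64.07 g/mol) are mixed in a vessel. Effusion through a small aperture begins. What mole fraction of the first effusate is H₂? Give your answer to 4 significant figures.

0.6810

Effusion rate of each component ∝ n_i/√M_i (partial pressure × 1/√M).
So x_H₂ in the escaping gas = (n_H₂/√M_H₂) / Σ(n_i/√M_i)
= (0.997/√2.02) / (0.997/√2.02 + 2.63/√64.07) = 0.7015/(0.7015 + 0.3286) = 0.6810.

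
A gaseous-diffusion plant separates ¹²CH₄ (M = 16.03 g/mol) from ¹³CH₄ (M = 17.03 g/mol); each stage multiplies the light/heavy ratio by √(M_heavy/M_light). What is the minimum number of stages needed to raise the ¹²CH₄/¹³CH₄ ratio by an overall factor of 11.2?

80

Single-stage factor α = √(17.03/16.03), so ln α = ½ ln(1.06238) = 0.03026.
Need α^N ≥ 11.2 ⇒ N ≥ ln(11.2) / ln α = 2.416 / 0.03026 = 79.85.
Rounding up, N = 80 stages.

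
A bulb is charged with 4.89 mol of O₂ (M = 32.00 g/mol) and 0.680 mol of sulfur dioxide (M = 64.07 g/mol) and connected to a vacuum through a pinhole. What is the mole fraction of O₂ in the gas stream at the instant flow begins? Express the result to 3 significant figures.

0.911

The effusion rate of species i is ∝ p_i/√M_i ∝ n_i/√M_i.
So x_O₂ in the escaping gas = (n_O₂/√M_O₂) / Σ(n_i/√M_i)
= (4.89/√32.00) / (4.89/√32.00 + 0.680/√64.07) = 0.8644/(0.8644 + 0.08495) = 0.911.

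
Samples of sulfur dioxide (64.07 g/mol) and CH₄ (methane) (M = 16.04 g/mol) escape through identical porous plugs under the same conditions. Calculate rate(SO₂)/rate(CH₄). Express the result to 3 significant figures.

Using Graham's law: rate_SO₂/rate_CH₄ = √(M_CH₄/M_SO₂) = √(16.04/64.07) = √0.2504 = 0.500.

0.500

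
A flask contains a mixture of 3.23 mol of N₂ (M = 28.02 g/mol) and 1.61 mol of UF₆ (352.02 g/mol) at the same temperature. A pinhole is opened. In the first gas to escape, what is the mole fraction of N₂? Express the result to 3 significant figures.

0.877

The effusion rate of species i is ∝ p_i/√M_i ∝ n_i/√M_i.
x_N₂(eff) = (n_N₂/√M_N₂) / (n_N₂/√M_N₂ + n_UF₆/√M_UF₆)
= (3.23/√28.02) / (3.23/√28.02 + 1.61/√352.02) = 0.6102/(0.6102 + 0.08581) = 0.877.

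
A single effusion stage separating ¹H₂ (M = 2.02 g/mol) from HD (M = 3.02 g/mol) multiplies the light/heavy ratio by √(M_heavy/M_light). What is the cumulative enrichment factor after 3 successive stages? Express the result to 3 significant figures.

1.83

The single-stage factor is √(M_heavy/M_light), so 3 stages give [√(3.02/2.02)]^3 = (3.02/2.02)^(3/2).
= 1.49505^(3/2) = 1.83.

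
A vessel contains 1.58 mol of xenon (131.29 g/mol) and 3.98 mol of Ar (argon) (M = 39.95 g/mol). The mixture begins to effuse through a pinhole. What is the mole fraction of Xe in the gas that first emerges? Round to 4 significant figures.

Rate_i ∝ x_i/√M_i (Graham's law weighted by mole fraction), so the effusate composition follows n_i/√M_i.
Mole fraction of Xe in the effusate = (n_Xe/√M_Xe) / (n_Xe/√M_Xe + n_Ar/√M_Ar)
= (1.58/√131.29) / (1.58/√131.29 + 3.98/√39.95) = 0.1379/(0.1379 + 0.6297) = 0.1796.

0.1796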